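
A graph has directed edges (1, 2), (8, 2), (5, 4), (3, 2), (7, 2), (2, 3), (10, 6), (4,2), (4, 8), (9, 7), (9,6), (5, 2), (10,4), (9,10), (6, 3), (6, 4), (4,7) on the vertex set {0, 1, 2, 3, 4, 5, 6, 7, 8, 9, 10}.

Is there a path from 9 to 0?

Explore from 9.
Distance 1: reach 6, 7, 10.
Distance 2: reach 2, 3, 4.
Distance 3: reach 8.
The search from 9 is exhausted; no directed path reaches 0.

No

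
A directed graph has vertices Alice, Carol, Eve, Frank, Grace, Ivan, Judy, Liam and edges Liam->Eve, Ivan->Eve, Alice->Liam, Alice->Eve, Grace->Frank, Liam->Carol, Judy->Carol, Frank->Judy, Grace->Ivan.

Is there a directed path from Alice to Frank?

Explore from Alice.
Distance 1: reach Eve, Liam.
Distance 2: reach Carol.
The search from Alice is exhausted; no directed path reaches Frank.

No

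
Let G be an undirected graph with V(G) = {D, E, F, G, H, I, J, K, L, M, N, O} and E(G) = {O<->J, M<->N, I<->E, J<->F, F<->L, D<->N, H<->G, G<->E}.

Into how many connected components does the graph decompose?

4

From D: component {D, M, N}.
From E: component {E, G, H, I}.
From F: component {F, J, L, O}.
From K: component {K}.
That's 4 components.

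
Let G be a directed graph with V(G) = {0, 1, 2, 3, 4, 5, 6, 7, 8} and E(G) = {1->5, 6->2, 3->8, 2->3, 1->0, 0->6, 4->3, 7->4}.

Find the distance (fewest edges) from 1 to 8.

5

Distance 0: 1.
Distance 1: 0, 5.
Distance 2: 6.
Distance 3: 2.
Distance 4: 3.
Distance 5: 8 — contains 8.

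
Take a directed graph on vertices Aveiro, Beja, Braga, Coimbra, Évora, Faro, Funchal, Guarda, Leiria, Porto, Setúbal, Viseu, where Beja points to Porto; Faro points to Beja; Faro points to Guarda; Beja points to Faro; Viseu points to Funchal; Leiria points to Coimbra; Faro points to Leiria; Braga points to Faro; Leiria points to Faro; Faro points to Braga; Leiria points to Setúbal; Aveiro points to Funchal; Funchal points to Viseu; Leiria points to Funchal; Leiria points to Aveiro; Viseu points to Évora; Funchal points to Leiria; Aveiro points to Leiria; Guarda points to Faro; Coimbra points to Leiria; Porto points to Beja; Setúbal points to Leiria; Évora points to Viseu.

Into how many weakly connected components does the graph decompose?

1

From Aveiro: component {Aveiro, Beja, Braga, Coimbra, Évora, Faro, Funchal, Guarda, Leiria, Porto, Setúbal, Viseu}.
That's 1 component.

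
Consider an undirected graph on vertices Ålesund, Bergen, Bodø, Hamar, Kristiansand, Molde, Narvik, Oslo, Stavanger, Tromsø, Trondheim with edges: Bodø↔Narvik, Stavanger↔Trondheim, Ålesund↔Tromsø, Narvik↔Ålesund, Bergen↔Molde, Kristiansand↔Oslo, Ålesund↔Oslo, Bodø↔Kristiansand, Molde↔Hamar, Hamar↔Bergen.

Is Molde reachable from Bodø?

No

Explore from Bodø.
Distance 1: reach Kristiansand, Narvik.
Distance 2: reach Ålesund, Oslo.
Distance 3: reach Tromsø.
The search is exhausted without reaching Molde; it lies in a different component.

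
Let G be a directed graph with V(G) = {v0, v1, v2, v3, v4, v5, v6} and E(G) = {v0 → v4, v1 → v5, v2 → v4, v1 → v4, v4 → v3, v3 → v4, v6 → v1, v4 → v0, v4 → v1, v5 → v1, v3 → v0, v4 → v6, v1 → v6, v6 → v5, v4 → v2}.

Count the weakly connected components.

1

From v0: component {v0, v1, v2, v3, v4, v5, v6}.
That's 1 component.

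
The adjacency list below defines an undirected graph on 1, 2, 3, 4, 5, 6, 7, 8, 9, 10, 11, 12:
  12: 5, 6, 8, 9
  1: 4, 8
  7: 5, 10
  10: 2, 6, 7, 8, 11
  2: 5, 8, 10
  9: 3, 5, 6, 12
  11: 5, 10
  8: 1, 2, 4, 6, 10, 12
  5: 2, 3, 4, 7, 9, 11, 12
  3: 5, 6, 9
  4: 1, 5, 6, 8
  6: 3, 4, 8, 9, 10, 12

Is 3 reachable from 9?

Yes

Explore from 9.
Distance 1: reach 3, 5, 6, 12.
Found 3.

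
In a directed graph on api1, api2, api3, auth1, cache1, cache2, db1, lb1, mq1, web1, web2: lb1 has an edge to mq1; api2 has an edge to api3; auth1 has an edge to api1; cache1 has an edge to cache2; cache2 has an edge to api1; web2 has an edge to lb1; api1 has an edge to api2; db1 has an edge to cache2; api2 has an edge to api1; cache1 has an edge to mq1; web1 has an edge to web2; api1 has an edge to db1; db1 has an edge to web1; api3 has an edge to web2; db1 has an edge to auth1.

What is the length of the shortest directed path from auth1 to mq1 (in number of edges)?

Distance 0: auth1.
Distance 1: api1.
Distance 2: api2, db1.
Distance 3: api3, cache2, web1.
Distance 4: web2.
Distance 5: lb1.
Distance 6: mq1 — contains mq1.

6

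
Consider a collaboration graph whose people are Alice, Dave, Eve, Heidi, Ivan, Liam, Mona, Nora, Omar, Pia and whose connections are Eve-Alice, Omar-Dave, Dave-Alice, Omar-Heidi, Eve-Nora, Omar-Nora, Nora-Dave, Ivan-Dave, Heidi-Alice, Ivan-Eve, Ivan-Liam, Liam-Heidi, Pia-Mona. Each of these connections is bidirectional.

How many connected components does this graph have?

From Alice: component {Alice, Dave, Eve, Heidi, Ivan, Liam, Nora, Omar}.
From Mona: component {Mona, Pia}.
That's 2 components.

2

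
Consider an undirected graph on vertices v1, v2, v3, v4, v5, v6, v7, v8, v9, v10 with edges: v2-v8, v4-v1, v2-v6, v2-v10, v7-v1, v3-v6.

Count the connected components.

From v1: component {v1, v4, v7}.
From v2: component {v2, v3, v6, v8, v10}.
From v5: component {v5}.
From v9: component {v9}.
That's 4 components.

4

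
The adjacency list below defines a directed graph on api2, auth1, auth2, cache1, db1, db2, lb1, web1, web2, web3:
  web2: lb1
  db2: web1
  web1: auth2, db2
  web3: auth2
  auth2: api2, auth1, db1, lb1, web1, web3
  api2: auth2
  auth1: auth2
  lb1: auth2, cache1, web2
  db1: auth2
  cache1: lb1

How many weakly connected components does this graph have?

From api2: component {api2, auth1, auth2, cache1, db1, db2, lb1, web1, web2, web3}.
That's 1 component.

1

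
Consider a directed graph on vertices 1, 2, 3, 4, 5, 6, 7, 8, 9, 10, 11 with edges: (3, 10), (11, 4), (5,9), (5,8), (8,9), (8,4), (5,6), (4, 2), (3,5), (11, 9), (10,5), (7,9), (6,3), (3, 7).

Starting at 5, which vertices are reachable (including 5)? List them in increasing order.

2, 3, 4, 5, 6, 7, 8, 9, 10

Start at 5.
Its neighbours: 6, 8, 9.
Then their neighbours: 3, 4.
Then next layer: 2, 7, 10.
Nothing further is reachable.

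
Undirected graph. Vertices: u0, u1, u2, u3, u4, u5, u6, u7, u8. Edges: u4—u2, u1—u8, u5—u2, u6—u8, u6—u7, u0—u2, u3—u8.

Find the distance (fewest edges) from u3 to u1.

Distance 0: u3.
Distance 1: u8.
Distance 2: u1, u6 — contains u1.

2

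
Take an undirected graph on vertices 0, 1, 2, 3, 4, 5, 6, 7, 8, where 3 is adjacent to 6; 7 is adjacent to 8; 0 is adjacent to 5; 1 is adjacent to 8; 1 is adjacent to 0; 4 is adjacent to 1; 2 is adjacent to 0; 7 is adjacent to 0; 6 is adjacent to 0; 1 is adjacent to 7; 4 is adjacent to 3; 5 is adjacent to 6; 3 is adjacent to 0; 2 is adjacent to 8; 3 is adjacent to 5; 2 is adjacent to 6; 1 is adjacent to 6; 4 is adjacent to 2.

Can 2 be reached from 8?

Explore from 8.
Distance 1: reach 1, 2, 7.
Found 2.

Yes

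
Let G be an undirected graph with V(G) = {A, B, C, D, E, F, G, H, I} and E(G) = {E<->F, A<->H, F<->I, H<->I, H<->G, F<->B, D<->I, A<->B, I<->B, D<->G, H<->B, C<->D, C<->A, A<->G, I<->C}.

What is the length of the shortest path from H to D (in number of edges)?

Distance 0: H.
Distance 1: A, B, G, I.
Distance 2: C, D, F — contains D.

2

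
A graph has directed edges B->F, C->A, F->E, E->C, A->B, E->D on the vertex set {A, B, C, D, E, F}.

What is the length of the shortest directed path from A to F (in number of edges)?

2

Distance 0: A.
Distance 1: B.
Distance 2: F — contains F.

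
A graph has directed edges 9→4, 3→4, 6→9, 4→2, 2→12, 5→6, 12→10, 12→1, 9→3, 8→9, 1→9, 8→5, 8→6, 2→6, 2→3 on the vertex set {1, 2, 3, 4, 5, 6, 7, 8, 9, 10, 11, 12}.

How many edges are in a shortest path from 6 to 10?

Distance 0: 6.
Distance 1: 9.
Distance 2: 3, 4.
Distance 3: 2.
Distance 4: 12.
Distance 5: 1, 10 — contains 10.

5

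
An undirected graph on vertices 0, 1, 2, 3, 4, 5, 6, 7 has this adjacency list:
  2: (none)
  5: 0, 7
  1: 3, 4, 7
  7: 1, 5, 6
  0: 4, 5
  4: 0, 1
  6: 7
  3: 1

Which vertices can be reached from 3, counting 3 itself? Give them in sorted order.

0, 1, 3, 4, 5, 6, 7

Start at 3.
Its neighbours: 1.
Then their neighbours: 4, 7.
Then next layer: 0, 5, 6.
Nothing further is reachable.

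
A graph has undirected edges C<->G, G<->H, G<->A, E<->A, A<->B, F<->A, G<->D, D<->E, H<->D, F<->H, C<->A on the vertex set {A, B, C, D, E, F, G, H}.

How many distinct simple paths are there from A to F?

7

A–C–G–D–H–F
A–C–G–H–F
A–E–D–G–H–F
A–E–D–H–F
A–F
A–G–D–H–F
A–G–H–F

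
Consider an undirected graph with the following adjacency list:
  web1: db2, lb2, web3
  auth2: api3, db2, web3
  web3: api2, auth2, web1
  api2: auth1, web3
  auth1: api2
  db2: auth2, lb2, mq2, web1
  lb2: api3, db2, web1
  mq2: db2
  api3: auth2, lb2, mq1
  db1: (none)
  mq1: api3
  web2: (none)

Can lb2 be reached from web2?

No

web2 has no edges, so nothing is reachable from it.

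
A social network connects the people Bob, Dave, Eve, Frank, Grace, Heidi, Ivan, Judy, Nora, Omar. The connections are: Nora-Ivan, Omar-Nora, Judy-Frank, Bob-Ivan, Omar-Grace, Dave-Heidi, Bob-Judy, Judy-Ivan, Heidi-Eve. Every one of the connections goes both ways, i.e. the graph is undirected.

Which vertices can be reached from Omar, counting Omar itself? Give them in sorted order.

Bob, Frank, Grace, Ivan, Judy, Nora, Omar

Start at Omar.
Its neighbours: Grace, Nora.
Then their neighbours: Ivan.
Then next layer: Bob, Judy.
Then next layer: Frank.
Nothing further is reachable.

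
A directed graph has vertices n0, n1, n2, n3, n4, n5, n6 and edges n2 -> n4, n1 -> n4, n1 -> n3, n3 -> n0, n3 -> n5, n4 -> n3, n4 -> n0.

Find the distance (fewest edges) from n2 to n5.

3

Distance 0: n2.
Distance 1: n4.
Distance 2: n0, n3.
Distance 3: n5 — contains n5.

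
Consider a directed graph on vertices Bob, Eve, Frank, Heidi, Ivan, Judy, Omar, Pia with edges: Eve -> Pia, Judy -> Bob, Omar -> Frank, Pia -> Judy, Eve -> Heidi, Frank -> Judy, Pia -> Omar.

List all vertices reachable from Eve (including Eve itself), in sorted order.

Bob, Eve, Frank, Heidi, Judy, Omar, Pia

Start at Eve.
Its neighbours: Heidi, Pia.
Then their neighbours: Judy, Omar.
Then next layer: Bob, Frank.
Nothing further is reachable.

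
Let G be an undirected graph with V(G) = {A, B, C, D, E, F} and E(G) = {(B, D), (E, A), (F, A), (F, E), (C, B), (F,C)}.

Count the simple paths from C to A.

C–F–A
C–F–E–A

2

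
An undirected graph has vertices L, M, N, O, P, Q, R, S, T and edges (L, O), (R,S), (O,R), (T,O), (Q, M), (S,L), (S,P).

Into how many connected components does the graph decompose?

3

From L: component {L, O, P, R, S, T}.
From M: component {M, Q}.
From N: component {N}.
That's 3 components.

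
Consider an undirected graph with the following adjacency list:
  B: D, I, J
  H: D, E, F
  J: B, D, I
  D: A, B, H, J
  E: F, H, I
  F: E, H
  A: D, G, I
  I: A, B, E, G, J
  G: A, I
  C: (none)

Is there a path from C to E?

C has no edges, so nothing is reachable from it.

No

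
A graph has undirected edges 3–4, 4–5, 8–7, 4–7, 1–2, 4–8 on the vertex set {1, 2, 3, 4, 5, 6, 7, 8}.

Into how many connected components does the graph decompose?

From 1: component {1, 2}.
From 3: component {3, 4, 5, 7, 8}.
From 6: component {6}.
That's 3 components.

3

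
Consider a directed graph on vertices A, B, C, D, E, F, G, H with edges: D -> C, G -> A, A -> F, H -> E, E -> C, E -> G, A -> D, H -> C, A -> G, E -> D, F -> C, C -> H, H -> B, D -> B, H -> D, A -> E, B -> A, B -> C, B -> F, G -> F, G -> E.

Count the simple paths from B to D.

16

B→A→D
B→A→E→C→H→D
B→A→E→D
B→A→E→G→F→C→H→D
B→A→F→C→H→D
B→A→F→C→H→E→D
B→A→G→E→C→H→D
B→A→G→E→D
... and 8 more.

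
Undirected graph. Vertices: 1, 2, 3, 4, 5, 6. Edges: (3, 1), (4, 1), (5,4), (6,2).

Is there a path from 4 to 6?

Explore from 4.
Distance 1: reach 1, 5.
Distance 2: reach 3.
The search is exhausted without reaching 6; it lies in a different component.

No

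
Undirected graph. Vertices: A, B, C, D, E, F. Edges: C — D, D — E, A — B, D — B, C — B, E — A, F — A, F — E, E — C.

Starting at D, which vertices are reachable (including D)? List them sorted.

Start at D.
Its neighbours: B, C, E.
Then their neighbours: A, F.
Every vertex is now reached.

A, B, C, D, E, F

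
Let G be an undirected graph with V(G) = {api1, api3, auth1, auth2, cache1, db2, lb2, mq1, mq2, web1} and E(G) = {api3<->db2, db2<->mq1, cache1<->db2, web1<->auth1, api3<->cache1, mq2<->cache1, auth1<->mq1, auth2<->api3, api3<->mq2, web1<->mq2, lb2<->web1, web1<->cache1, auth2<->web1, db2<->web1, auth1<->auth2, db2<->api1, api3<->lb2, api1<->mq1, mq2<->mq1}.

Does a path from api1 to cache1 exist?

Explore from api1.
Distance 1: reach db2, mq1.
Distance 2: reach api3, auth1, cache1, mq2, web1.
Found cache1.

Yes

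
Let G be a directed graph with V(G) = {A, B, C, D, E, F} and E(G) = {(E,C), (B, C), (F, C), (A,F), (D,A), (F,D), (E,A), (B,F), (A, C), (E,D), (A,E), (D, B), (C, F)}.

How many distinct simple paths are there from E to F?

E→A→C→F
E→A→F
E→C→F
E→D→A→C→F
E→D→A→F
E→D→B→C→F
E→D→B→F

7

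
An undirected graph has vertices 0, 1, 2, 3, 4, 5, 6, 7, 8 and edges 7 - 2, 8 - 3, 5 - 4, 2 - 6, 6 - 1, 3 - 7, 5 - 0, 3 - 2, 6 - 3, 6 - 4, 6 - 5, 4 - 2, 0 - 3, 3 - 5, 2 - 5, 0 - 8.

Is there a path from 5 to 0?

Explore from 5.
Distance 1: reach 0, 2, 3, 4, 6.
Found 0.

Yes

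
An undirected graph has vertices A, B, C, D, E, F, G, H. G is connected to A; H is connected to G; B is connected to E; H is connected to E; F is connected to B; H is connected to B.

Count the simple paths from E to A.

2

E–B–H–G–A
E–H–G–A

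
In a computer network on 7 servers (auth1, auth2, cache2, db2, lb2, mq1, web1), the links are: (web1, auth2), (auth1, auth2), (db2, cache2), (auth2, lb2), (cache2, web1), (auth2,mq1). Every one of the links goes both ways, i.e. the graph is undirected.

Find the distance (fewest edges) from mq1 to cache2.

Distance 0: mq1.
Distance 1: auth2.
Distance 2: auth1, lb2, web1.
Distance 3: cache2 — contains cache2.

3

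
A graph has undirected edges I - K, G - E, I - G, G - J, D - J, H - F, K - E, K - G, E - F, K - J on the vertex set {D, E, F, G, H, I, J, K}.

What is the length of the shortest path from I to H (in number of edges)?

Distance 0: I.
Distance 1: G, K.
Distance 2: E, J.
Distance 3: D, F.
Distance 4: H — contains H.

4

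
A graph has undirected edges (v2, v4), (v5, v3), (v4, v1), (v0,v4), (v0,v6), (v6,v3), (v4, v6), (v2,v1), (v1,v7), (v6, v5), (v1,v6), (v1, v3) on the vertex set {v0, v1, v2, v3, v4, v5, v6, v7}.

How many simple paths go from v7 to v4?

v7–v1–v2–v4
v7–v1–v3–v5–v6–v0–v4
v7–v1–v3–v5–v6–v4
v7–v1–v3–v6–v0–v4
v7–v1–v3–v6–v4
v7–v1–v4
v7–v1–v6–v0–v4
v7–v1–v6–v4

8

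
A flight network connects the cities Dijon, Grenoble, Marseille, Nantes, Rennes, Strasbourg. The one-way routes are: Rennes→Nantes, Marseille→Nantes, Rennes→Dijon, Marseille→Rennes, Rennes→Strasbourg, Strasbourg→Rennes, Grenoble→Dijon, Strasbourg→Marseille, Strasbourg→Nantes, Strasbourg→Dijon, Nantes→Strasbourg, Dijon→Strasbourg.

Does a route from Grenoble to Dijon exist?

Explore from Grenoble.
Distance 1: reach Dijon.
Found Dijon.

Yes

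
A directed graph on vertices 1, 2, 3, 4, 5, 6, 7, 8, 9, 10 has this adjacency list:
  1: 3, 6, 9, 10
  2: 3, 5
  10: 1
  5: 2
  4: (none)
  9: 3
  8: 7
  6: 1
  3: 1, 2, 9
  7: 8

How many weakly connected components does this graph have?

3

From 1: component {1, 2, 3, 5, 6, 9, 10}.
From 4: component {4}.
From 7: component {7, 8}.
That's 3 components.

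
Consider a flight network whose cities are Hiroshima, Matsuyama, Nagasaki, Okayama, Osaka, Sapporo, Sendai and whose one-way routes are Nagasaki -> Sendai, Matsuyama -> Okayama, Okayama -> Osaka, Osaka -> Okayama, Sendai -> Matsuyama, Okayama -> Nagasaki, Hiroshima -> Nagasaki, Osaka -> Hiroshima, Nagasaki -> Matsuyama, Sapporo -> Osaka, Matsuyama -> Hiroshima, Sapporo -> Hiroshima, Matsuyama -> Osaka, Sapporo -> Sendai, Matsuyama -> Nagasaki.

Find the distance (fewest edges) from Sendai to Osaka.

2

Distance 0: Sendai.
Distance 1: Matsuyama.
Distance 2: Hiroshima, Nagasaki, Okayama, Osaka — contains Osaka.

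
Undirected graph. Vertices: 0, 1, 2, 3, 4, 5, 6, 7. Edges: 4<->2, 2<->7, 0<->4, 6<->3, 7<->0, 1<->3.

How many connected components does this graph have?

From 0: component {0, 2, 4, 7}.
From 1: component {1, 3, 6}.
From 5: component {5}.
That's 3 components.

3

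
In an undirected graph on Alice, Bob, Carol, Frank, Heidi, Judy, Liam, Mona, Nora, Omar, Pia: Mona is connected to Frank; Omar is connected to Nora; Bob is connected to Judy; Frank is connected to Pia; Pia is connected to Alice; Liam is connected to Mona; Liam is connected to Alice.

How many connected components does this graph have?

From Alice: component {Alice, Frank, Liam, Mona, Pia}.
From Bob: component {Bob, Judy}.
From Carol: component {Carol}.
From Heidi: component {Heidi}.
From Nora: component {Nora, Omar}.
That's 5 components.

5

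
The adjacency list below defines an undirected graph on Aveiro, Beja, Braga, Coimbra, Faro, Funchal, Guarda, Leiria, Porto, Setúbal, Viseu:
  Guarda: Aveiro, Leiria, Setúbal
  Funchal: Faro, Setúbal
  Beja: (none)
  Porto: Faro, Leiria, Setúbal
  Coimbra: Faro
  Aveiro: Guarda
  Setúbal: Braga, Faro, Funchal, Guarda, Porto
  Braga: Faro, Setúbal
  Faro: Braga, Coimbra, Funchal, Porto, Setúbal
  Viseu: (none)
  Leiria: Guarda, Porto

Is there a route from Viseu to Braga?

No

Viseu has no edges, so nothing is reachable from it.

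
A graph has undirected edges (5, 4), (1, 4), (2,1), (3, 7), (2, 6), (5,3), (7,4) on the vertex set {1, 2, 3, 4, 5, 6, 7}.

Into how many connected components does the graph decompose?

From 1: component {1, 2, 3, 4, 5, 6, 7}.
That's 1 component.

1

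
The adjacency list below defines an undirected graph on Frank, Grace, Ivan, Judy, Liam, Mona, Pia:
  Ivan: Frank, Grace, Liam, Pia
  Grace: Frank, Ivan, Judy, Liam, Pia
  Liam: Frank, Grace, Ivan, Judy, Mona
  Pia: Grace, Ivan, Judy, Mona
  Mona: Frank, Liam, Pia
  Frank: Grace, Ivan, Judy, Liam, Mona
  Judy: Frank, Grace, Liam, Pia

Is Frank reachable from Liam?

Yes

Explore from Liam.
Distance 1: reach Frank, Grace, Ivan, Judy, Mona.
Found Frank.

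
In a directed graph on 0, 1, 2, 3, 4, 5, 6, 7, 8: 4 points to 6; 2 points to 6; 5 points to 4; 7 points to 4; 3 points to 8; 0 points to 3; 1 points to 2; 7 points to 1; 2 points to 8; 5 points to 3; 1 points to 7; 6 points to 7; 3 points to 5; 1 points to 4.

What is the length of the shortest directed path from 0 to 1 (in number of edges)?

Distance 0: 0.
Distance 1: 3.
Distance 2: 5, 8.
Distance 3: 4.
Distance 4: 6.
Distance 5: 7.
Distance 6: 1 — contains 1.

6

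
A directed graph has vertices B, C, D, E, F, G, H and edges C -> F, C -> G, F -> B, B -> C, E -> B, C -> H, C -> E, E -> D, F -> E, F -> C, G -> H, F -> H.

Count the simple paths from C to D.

C→E→D
C→F→E→D

2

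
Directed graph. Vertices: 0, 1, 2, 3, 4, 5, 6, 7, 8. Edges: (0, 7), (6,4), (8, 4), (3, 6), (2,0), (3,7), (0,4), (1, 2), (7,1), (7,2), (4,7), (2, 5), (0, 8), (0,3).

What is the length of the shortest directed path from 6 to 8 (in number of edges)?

5

Distance 0: 6.
Distance 1: 4.
Distance 2: 7.
Distance 3: 1, 2.
Distance 4: 0, 5.
Distance 5: 3, 8 — contains 8.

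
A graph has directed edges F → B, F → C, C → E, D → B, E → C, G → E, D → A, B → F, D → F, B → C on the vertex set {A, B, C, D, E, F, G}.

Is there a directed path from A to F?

No

A has no outgoing edges, so nothing is reachable from it.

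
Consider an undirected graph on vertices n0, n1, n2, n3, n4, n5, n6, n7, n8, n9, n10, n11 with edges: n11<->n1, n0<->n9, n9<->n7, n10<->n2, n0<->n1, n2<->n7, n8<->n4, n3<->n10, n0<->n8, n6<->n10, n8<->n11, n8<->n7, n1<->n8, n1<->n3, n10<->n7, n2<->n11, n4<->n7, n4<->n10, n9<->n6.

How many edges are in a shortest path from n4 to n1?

2

Distance 0: n4.
Distance 1: n7, n8, n10.
Distance 2: n0, n1, n2, n3, n6, n9, n11 — contains n1.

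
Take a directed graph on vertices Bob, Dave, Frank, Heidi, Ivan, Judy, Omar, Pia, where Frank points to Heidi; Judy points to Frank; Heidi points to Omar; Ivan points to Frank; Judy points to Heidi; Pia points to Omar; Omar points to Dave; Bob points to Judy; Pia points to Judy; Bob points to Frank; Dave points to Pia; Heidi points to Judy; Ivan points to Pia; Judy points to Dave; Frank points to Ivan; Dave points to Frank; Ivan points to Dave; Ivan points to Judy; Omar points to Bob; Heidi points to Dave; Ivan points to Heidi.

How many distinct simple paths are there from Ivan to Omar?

20

Ivan→Dave→Frank→Heidi→Omar
Ivan→Dave→Pia→Judy→Frank→Heidi→Omar
Ivan→Dave→Pia→Judy→Heidi→Omar
Ivan→Dave→Pia→Omar
Ivan→Frank→Heidi→Dave→Pia→Omar
Ivan→Frank→Heidi→Judy→Dave→Pia→Omar
Ivan→Frank→Heidi→Omar
Ivan→Heidi→Dave→Pia→Omar
... and 12 more.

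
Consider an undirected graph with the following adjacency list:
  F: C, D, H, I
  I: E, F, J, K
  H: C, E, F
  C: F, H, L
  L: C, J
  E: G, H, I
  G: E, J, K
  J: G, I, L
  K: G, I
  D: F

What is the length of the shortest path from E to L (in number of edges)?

Distance 0: E.
Distance 1: G, H, I.
Distance 2: C, F, J, K.
Distance 3: D, L — contains L.

3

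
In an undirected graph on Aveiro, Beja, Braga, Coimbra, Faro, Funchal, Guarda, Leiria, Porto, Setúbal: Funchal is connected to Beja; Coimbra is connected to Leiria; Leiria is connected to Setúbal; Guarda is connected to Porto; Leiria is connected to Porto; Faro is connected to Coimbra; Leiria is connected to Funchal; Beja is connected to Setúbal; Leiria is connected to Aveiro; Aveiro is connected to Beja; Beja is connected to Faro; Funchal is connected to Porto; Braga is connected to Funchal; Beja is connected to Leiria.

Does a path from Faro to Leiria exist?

Yes

Explore from Faro.
Distance 1: reach Beja, Coimbra.
Distance 2: reach Aveiro, Funchal, Leiria, Setúbal.
Found Leiria.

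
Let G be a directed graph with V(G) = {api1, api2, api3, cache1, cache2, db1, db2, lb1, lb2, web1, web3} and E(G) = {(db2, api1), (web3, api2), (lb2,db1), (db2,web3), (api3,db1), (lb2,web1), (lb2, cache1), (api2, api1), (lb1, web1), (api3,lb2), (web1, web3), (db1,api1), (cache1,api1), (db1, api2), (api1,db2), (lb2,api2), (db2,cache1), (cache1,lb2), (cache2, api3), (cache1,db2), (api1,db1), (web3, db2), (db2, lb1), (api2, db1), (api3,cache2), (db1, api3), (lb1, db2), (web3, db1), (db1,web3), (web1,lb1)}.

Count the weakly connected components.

From api1: component {api1, api2, api3, cache1, cache2, db1, db2, lb1, lb2, web1, web3}.
That's 1 component.

1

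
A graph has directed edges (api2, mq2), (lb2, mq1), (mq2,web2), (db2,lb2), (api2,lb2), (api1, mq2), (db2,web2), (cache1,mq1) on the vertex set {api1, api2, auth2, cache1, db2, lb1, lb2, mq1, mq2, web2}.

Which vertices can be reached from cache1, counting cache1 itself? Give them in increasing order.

cache1, mq1

Start at cache1.
Its neighbours: mq1.
Nothing further is reachable.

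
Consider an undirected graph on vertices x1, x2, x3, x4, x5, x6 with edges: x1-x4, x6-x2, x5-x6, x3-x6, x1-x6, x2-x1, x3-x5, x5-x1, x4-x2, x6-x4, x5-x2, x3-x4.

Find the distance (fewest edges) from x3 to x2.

Distance 0: x3.
Distance 1: x4, x5, x6.
Distance 2: x1, x2 — contains x2.

2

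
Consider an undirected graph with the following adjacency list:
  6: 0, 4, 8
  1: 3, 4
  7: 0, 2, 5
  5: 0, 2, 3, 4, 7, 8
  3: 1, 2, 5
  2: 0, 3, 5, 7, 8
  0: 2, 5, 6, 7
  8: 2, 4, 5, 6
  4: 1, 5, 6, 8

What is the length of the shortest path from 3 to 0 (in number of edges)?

Distance 0: 3.
Distance 1: 1, 2, 5.
Distance 2: 0, 4, 7, 8 — contains 0.

2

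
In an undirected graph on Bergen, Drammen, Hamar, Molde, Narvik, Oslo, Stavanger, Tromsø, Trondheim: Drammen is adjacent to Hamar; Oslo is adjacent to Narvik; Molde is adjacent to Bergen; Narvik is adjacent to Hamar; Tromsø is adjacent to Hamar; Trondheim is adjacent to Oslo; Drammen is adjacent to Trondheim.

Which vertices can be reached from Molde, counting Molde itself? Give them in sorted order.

Start at Molde.
Its neighbours: Bergen.
Nothing further is reachable.

Bergen, Molde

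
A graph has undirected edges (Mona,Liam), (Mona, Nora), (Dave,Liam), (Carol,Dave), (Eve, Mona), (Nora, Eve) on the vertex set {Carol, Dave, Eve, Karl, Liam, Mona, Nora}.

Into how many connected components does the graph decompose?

From Carol: component {Carol, Dave, Eve, Liam, Mona, Nora}.
From Karl: component {Karl}.
That's 2 components.

2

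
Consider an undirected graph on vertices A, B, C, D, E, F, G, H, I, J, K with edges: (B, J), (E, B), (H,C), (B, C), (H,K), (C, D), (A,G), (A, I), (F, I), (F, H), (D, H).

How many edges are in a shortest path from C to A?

4

Distance 0: C.
Distance 1: B, D, H.
Distance 2: E, F, J, K.
Distance 3: I.
Distance 4: A — contains A.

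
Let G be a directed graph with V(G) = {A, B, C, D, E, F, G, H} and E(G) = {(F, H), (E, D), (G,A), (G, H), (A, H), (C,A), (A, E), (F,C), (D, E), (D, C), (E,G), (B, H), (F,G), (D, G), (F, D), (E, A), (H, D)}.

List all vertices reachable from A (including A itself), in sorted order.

Start at A.
Its neighbours: E, H.
Then their neighbours: D, G.
Then next layer: C.
Nothing further is reachable.

A, C, D, E, G, H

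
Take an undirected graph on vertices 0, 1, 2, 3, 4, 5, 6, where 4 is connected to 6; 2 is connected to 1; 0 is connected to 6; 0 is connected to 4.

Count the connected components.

4

From 0: component {0, 4, 6}.
From 1: component {1, 2}.
From 3: component {3}.
From 5: component {5}.
That's 4 components.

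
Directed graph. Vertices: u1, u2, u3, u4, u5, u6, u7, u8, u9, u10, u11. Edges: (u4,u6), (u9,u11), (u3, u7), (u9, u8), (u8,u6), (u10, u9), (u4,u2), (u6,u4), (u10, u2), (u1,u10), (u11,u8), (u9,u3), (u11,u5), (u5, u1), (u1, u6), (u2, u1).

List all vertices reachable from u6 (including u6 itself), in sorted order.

u1, u2, u3, u4, u5, u6, u7, u8, u9, u10, u11

Start at u6.
Its neighbours: u4.
Then their neighbours: u2.
Then next layer: u1.
Then next layer: u10.
Then next layer: u9.
Then next layer: u3, u8, u11.
Then next layer: u5, u7.
Every vertex is now reached.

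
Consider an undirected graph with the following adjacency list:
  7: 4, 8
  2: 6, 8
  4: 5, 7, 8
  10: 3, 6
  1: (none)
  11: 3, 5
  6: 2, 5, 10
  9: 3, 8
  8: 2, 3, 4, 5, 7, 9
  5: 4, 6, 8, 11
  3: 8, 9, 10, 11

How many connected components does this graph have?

2

From 1: component {1}.
From 2: component {2, 3, 4, 5, 6, 7, 8, 9, 10, 11}.
That's 2 components.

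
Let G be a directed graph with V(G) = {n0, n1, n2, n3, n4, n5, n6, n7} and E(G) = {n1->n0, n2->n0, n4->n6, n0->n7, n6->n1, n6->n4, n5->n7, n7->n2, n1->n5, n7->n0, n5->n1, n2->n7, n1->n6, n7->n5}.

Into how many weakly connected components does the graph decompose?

2

From n0: component {n0, n1, n2, n4, n5, n6, n7}.
From n3: component {n3}.
That's 2 components.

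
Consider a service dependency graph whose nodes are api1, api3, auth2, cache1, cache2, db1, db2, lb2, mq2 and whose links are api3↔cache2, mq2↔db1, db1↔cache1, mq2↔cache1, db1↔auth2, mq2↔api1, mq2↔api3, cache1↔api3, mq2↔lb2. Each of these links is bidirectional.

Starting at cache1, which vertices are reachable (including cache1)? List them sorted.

Start at cache1.
Its neighbours: api3, db1, mq2.
Then their neighbours: api1, auth2, cache2, lb2.
Nothing further is reachable.

api1, api3, auth2, cache1, cache2, db1, lb2, mq2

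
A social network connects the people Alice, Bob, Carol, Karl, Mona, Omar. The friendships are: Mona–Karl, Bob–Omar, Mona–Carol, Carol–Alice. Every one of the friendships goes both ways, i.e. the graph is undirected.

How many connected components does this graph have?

From Alice: component {Alice, Carol, Karl, Mona}.
From Bob: component {Bob, Omar}.
That's 2 components.

2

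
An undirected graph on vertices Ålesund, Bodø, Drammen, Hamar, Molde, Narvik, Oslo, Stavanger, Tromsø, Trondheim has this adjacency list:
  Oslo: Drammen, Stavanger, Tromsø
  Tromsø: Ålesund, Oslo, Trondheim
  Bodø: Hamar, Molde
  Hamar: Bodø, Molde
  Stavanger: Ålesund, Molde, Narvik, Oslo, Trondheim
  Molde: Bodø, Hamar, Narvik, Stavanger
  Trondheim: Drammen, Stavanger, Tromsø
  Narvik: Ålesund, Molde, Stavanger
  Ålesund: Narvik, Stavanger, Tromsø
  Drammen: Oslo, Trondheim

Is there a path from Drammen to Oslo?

Explore from Drammen.
Distance 1: reach Oslo, Trondheim.
Found Oslo.

Yes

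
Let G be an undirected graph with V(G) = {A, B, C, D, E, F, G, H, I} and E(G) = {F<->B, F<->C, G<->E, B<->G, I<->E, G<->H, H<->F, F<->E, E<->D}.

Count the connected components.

From A: component {A}.
From B: component {B, C, D, E, F, G, H, I}.
That's 2 components.

2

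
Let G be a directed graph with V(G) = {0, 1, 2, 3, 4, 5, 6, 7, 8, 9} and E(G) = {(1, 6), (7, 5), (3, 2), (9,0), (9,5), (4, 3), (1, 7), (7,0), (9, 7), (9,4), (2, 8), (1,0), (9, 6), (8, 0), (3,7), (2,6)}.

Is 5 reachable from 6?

No

6 has no outgoing edges, so nothing is reachable from it.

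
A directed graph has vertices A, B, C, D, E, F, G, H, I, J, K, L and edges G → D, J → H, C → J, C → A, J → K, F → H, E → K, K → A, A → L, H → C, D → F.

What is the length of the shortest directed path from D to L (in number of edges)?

5

Distance 0: D.
Distance 1: F.
Distance 2: H.
Distance 3: C.
Distance 4: A, J.
Distance 5: K, L — contains L.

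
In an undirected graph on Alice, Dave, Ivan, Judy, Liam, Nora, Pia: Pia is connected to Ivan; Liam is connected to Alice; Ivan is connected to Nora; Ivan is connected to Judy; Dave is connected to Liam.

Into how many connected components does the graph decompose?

From Alice: component {Alice, Dave, Liam}.
From Ivan: component {Ivan, Judy, Nora, Pia}.
That's 2 components.

2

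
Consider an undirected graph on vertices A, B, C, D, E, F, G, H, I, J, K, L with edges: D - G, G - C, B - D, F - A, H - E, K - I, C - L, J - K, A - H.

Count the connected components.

3

From A: component {A, E, F, H}.
From B: component {B, C, D, G, L}.
From I: component {I, J, K}.
That's 3 components.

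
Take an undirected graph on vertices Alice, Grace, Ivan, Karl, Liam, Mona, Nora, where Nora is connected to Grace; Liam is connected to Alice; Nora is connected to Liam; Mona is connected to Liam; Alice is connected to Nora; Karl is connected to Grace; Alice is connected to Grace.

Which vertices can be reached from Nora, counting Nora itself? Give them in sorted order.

Alice, Grace, Karl, Liam, Mona, Nora

Start at Nora.
Its neighbours: Alice, Grace, Liam.
Then their neighbours: Karl, Mona.
Nothing further is reachable.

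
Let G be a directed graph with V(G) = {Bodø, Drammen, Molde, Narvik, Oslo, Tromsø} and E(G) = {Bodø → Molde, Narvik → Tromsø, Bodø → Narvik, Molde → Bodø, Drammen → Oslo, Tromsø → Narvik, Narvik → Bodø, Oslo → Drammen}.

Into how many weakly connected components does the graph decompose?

From Bodø: component {Bodø, Molde, Narvik, Tromsø}.
From Drammen: component {Drammen, Oslo}.
That's 2 components.

2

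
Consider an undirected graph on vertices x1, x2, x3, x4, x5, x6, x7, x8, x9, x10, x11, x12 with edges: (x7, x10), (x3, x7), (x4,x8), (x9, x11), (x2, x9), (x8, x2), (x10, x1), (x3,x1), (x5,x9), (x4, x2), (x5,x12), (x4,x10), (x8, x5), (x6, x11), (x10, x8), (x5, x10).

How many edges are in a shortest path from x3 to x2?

Distance 0: x3.
Distance 1: x1, x7.
Distance 2: x10.
Distance 3: x4, x5, x8.
Distance 4: x2, x9, x12 — contains x2.

4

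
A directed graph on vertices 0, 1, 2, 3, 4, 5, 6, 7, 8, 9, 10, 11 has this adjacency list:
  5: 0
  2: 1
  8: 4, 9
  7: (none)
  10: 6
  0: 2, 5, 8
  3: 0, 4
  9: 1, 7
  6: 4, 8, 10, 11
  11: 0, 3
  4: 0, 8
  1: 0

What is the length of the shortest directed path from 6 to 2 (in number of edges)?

Distance 0: 6.
Distance 1: 4, 8, 10, 11.
Distance 2: 0, 3, 9.
Distance 3: 1, 2, 5, 7 — contains 2.

3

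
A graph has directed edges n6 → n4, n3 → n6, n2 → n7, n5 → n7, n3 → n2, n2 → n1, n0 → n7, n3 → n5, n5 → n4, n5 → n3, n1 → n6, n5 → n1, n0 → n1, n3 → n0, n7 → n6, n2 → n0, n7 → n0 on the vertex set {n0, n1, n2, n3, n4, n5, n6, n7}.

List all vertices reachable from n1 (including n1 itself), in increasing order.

Start at n1.
Its neighbours: n6.
Then their neighbours: n4.
Nothing further is reachable.

n1, n4, n6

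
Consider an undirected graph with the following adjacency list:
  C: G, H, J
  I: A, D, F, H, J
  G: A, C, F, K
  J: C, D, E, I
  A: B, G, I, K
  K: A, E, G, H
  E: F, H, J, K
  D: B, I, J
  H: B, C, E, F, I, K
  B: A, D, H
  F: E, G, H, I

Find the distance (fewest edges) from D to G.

Distance 0: D.
Distance 1: B, I, J.
Distance 2: A, C, E, F, H.
Distance 3: G, K — contains G.

3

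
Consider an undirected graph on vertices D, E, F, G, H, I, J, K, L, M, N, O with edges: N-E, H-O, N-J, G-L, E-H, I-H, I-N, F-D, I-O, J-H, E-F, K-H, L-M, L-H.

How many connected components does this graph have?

From D: component {D, E, F, G, H, I, J, K, L, M, N, O}.
That's 1 component.

1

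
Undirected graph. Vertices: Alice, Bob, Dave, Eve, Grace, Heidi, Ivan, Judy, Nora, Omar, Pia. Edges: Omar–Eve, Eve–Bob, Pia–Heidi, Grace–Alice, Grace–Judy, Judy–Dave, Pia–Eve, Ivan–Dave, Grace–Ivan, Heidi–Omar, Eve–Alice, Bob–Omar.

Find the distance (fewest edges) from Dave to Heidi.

Distance 0: Dave.
Distance 1: Ivan, Judy.
Distance 2: Grace.
Distance 3: Alice.
Distance 4: Eve.
Distance 5: Bob, Omar, Pia.
Distance 6: Heidi — contains Heidi.

6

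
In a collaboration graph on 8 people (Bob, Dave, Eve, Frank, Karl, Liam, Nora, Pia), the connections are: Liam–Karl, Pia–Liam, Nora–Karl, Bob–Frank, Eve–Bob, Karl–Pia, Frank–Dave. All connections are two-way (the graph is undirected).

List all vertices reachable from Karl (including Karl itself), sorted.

Start at Karl.
Its neighbours: Liam, Nora, Pia.
Nothing further is reachable.

Karl, Liam, Nora, Pia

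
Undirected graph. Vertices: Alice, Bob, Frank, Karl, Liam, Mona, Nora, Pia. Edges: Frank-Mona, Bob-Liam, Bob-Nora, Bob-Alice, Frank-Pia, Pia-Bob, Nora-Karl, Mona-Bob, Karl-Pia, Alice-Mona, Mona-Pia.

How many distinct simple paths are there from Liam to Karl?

6

Liam–Bob–Alice–Mona–Frank–Pia–Karl
Liam–Bob–Alice–Mona–Pia–Karl
Liam–Bob–Mona–Frank–Pia–Karl
Liam–Bob–Mona–Pia–Karl
Liam–Bob–Nora–Karl
Liam–Bob–Pia–Karl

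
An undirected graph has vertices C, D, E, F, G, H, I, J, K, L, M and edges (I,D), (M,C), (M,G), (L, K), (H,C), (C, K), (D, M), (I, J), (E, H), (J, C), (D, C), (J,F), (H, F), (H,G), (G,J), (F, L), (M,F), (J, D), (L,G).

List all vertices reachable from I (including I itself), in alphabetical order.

Start at I.
Its neighbours: D, J.
Then their neighbours: C, F, G, M.
Then next layer: H, K, L.
Then next layer: E.
Every vertex is now reached.

C, D, E, F, G, H, I, J, K, L, M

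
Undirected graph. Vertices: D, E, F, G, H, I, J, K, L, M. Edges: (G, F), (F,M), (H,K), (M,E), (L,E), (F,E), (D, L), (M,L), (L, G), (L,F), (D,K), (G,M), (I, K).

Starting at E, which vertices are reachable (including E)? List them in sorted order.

Start at E.
Its neighbours: F, L, M.
Then their neighbours: D, G.
Then next layer: K.
Then next layer: H, I.
Nothing further is reachable.

D, E, F, G, H, I, K, L, M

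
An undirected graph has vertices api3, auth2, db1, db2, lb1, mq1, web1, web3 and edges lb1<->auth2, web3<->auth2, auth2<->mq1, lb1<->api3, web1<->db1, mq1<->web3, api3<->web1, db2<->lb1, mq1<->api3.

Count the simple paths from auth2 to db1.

auth2–lb1–api3–web1–db1
auth2–mq1–api3–web1–db1
auth2–web3–mq1–api3–web1–db1

3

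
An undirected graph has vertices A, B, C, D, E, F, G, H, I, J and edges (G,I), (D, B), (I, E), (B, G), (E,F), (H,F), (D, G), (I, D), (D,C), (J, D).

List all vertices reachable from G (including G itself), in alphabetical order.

B, C, D, E, F, G, H, I, J

Start at G.
Its neighbours: B, D, I.
Then their neighbours: C, E, J.
Then next layer: F.
Then next layer: H.
Nothing further is reachable.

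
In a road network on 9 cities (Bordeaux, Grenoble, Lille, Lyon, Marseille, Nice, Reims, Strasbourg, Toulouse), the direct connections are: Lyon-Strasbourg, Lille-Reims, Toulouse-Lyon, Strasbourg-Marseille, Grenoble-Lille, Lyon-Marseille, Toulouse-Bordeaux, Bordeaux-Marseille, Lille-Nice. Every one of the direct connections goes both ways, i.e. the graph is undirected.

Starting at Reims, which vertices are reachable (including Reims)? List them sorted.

Grenoble, Lille, Nice, Reims

Start at Reims.
Its neighbours: Lille.
Then their neighbours: Grenoble, Nice.
Nothing further is reachable.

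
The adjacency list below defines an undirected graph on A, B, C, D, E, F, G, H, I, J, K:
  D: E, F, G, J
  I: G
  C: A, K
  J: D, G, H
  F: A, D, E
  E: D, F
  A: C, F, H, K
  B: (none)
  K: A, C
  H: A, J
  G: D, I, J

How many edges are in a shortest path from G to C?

4

Distance 0: G.
Distance 1: D, I, J.
Distance 2: E, F, H.
Distance 3: A.
Distance 4: C, K — contains C.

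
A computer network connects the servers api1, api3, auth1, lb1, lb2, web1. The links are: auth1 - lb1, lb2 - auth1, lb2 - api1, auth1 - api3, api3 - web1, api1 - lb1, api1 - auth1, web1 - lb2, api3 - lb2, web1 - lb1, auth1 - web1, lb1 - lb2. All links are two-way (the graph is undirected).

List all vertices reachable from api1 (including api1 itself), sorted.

Start at api1.
Its neighbours: auth1, lb1, lb2.
Then their neighbours: api3, web1.
Every vertex is now reached.

api1, api3, auth1, lb1, lb2, web1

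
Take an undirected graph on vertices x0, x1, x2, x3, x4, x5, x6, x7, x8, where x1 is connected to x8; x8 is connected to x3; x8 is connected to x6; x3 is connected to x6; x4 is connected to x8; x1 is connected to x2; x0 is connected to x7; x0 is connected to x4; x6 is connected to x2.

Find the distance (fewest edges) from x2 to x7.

5

Distance 0: x2.
Distance 1: x1, x6.
Distance 2: x3, x8.
Distance 3: x4.
Distance 4: x0.
Distance 5: x7 — contains x7.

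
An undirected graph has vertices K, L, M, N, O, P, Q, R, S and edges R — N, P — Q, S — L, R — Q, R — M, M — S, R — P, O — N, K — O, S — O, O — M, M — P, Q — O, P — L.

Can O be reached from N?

Explore from N.
Distance 1: reach O, R.
Found O.

Yes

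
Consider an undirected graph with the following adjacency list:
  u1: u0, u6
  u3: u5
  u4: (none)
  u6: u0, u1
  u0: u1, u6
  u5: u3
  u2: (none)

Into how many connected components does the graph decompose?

4

From u0: component {u0, u1, u6}.
From u2: component {u2}.
From u3: component {u3, u5}.
From u4: component {u4}.
That's 4 components.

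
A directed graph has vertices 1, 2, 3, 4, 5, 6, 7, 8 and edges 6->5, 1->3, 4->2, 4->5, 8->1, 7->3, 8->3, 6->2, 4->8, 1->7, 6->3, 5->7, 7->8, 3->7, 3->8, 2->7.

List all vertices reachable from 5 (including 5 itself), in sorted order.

Start at 5.
Its neighbours: 7.
Then their neighbours: 3, 8.
Then next layer: 1.
Nothing further is reachable.

1, 3, 5, 7, 8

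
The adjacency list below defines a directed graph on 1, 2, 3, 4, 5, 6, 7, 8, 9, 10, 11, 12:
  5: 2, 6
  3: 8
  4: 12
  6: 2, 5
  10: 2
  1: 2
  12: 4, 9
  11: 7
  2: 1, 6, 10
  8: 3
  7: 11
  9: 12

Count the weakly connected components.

From 1: component {1, 2, 5, 6, 10}.
From 3: component {3, 8}.
From 4: component {4, 9, 12}.
From 7: component {7, 11}.
That's 4 components.

4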